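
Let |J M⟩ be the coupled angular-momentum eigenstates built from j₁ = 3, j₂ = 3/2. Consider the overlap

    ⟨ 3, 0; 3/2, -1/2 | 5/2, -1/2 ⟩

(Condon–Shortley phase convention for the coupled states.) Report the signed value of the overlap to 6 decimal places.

-0.414039  (= −√(6/35))

j₁+j₂−J=2  J+j₁−j₂=4  J−j₁+j₂=1  j₁+j₂+J+1=8
(j₁±m₁, j₂±m₂, J±M) = (3,3,1,2,2,3)
P² = 216/35
sum k=0..1:
  [0] +1/12 = 1/12
  [1] −1/4 = -1/4
S = -1/6
C² = P²·S² = 6/35 ; C = -0.414039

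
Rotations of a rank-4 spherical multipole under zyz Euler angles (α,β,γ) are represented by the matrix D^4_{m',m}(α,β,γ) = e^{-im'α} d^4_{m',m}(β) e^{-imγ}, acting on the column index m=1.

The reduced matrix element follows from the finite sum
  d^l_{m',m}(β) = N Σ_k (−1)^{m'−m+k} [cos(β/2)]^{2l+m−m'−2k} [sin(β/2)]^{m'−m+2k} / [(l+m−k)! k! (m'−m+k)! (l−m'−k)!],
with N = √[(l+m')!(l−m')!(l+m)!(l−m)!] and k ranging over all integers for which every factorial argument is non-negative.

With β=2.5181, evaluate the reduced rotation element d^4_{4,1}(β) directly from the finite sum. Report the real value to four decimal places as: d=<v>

d^4_{4,1}(β=2.5181) via the finite sum:
c=cos(2.518100/2)=0.306721, s=sin(2.518100/2)=0.951799; N=√[40320·1·120·6]=5387.986637
k: max(0,(1)−(4))=0 … min(4+(1),4−(4))=0
  k=0: (−1)^3·5387.9866/(720)·0.3067^5·0.9518^3 = -0.017517
d^4_{4,1}(2.5181) = -0.017517

d=-0.0175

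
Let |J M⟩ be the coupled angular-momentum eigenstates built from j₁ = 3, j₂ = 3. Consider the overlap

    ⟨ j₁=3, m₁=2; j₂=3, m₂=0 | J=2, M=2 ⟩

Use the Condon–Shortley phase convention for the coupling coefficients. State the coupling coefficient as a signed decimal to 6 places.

triangle: 4!×2!×2!/9! = 96/362880
(j±m)!: 5!×1!×3!×3!×4!×0! = 103680
prefactor² = (2J+1)×Δ×N² = 960/7
  k=1: −1/(1!×3!×0!×2!×2!×0!) = -1/24
Σ = -1/24  ⇒  CG² = 960/7×(-1/24)² = 5/21
CG = −√(5/21) = -0.487950

-0.487950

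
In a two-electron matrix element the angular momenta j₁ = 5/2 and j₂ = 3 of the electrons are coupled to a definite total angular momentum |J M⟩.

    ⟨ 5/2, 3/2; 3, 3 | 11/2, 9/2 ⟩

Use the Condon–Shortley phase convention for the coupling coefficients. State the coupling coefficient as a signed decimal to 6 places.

√[12·0!5!6!/12! · 4!1!6!0!10!1!] = √(1492992000/11)
  +(−1)^0/∏(0,0,1,6,4,0)! = 1/17280  (running 1/17280)
⟨..|..⟩ = √(1492992000/11)·(1/17280) = +0.674200

+0.674200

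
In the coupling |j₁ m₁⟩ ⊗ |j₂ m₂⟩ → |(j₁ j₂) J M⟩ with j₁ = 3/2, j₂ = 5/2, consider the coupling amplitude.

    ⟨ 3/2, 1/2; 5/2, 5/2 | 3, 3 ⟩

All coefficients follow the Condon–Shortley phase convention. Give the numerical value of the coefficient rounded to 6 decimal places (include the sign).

triangle: 1!*2!*4!/8! = 48/40320
(j±m)!: 2!*1!*5!*0!*6!*0! = 172800
prefactor² = (2J+1)*Δ*N² = 1440
  k=1: −1/(1!*0!*0!*4!*2!*0!) = -1/48
Σ = -1/48  ⇒  CG² = 1440*(-1/48)² = 5/8
CG = −√(5/8) = -0.790569

-0.790569  (= −√(5/8))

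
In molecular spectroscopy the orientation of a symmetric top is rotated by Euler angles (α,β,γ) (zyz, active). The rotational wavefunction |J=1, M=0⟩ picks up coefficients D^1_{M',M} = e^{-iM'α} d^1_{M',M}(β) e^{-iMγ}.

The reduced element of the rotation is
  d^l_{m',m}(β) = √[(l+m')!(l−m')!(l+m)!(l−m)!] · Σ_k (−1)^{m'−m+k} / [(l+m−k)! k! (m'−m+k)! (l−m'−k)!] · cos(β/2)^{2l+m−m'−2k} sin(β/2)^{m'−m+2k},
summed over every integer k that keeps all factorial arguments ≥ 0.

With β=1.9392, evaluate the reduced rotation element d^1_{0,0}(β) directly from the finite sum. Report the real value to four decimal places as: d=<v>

d^1_{0,0}(β=1.9392) via the finite sum:
Half-angle: c=0.565629, s=0.824660. N=√(1·1·1·1)=1.000000
k∈{0,1} keeps every argument non-negative
  k=0: (−1)^0·1.0000/(1)·0.5656^2·0.8247^0 = +0.319937
  k=1: (−1)^1·1.0000/(1)·0.5656^0·0.8247^2 = -0.680063
d^1_{0,0}(1.9392) = +0.319937 -0.680063 = -0.360127

d=-0.3601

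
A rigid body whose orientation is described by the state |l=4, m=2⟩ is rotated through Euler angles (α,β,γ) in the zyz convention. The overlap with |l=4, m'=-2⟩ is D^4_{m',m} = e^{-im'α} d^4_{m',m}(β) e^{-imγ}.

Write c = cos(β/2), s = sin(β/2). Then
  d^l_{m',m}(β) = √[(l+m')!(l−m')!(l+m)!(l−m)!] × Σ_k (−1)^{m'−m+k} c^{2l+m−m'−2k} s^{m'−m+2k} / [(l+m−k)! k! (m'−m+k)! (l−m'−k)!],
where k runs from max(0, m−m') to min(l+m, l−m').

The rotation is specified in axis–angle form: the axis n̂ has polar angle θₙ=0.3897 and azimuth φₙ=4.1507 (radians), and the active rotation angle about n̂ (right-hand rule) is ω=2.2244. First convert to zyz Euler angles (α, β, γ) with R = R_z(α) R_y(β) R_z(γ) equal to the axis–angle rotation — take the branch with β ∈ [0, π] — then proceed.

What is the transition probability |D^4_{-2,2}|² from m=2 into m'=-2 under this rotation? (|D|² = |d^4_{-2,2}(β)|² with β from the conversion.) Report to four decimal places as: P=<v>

P=0.0200

Axis–angle → zyz. n̂ = (sinθₙcosφₙ, sinθₙsinφₙ, cosθₙ) = (-0.202347, -0.321540, +0.925023), ω = 2.2244.
R = I cosω + sinω [n̂]ₓ + (1−cosω) n̂n̂ᵀ gives
  R = [-0.542211, -0.629750, -0.556258; +0.838998, -0.441798, -0.317643; -0.045718, -0.638929, +0.767906]
β = atan2(√(R₁₃²+R₂₃²), R₃₃) = 0.695230; α = atan2(R₂₃, R₁₃) mod 2π = 3.660443; γ = atan2(R₃₂, −R₃₁) mod 2π = 4.783821
First d^4_{-2,2}(β=0.6952), then the phase factors e^{-i(-2)α} and e^{-i(2)γ}:
With c≡cos(β/2)=0.940188 and s≡sin(β/2)=0.340657, N=[2·720·720·2]^{1/2}=1440.000000
k∈{4,5,6} keeps every argument non-negative
  k=4: (−1)^0·1440.0000/(96)·0.9402^4·0.3407^4 = +0.157840
  k=5: (−1)^1·1440.0000/(120)·0.9402^2·0.3407^6 = -0.016577
  k=6: (−1)^2·1440.0000/(1440)·0.9402^0·0.3407^8 = +0.000181
d^4_{-2,2}(0.6952) = +0.157840 -0.016577 +0.000181 = +0.141444
|D^4_{-2,2}|² = |d^4_{-2,2}(β)|² = (+0.141444)² = 0.020006 (the z-rotation phases have unit modulus)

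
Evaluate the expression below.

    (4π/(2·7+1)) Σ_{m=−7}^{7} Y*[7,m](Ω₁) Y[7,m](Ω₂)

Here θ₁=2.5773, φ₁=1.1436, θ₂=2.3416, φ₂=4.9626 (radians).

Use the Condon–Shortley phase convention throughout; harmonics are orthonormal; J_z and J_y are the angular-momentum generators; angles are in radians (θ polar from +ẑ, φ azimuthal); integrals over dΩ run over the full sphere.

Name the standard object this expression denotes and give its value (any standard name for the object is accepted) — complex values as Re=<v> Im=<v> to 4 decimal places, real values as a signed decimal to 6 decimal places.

Legendre polynomial (addition theorem), -0.238761

This sum is the spherical-harmonic addition theorem: it equals the Legendre polynomial P_l(cos γ) of the angle γ between the two directions.
Summing Y*_{l m}(θ₁,φ₁)·Y_{l m}(θ₂,φ₂) over m ∈ [−7, 7]; prefactor 4π/(2·7+1) = 0.837758:
  m=-7: Y*=-0.00094 + 0.00619j  Y=-0.04808 + 0.00878j  product -0.00001 - 0.00031j
  m=-6: Y*=-0.03098 - 0.02023j  Y=0.01234 - 0.17720j  product -0.00397 + 0.00524j
  m=-5: Y*=0.11228 - 0.07121j  Y=0.35137 + 0.11634j  product 0.04774 - 0.01196j
  m=-4: Y*=0.04383 + 0.31565j  Y=-0.24184 + 0.37734j  product -0.12971 - 0.05979j
  m=-3: Y*=-0.46673 - 0.13887j  Y=-0.12972 - 0.13907j  product 0.04123 + 0.08292j
  m=-2: Y*=0.23237 - 0.26687j  Y=-0.23137 + 0.12652j  product -0.02000 + 0.09115j
  m=-1: Y*=-0.06805 - 0.14949j  Y=-0.07983 - 0.31238j  product -0.04126 + 0.03319j
  m=+0: Y*=0.41684 + 0.00000j  Y=-0.17526 + 0.00000j  product -0.07306 + 0.00000j
  m=+1: Y*=0.06805 - 0.14949j  Y=0.07983 - 0.31238j  product -0.04126 - 0.03319j
  m=+2: Y*=0.23237 + 0.26687j  Y=-0.23137 - 0.12652j  product -0.02000 - 0.09115j
  m=+3: Y*=0.46673 - 0.13887j  Y=0.12972 - 0.13907j  product 0.04123 - 0.08292j
  m=+4: Y*=0.04383 - 0.31565j  Y=-0.24184 - 0.37734j  product -0.12971 + 0.05979j
  m=+5: Y*=-0.11228 - 0.07121j  Y=-0.35137 + 0.11634j  product 0.04774 + 0.01196j
  m=+6: Y*=-0.03098 + 0.02023j  Y=0.01234 + 0.17720j  product -0.00397 - 0.00524j
  m=+7: Y*=0.00094 + 0.00619j  Y=0.04808 + 0.00878j  product -0.00001 + 0.00031j
Accumulated sum -0.28500 + 0.00000j; after 4π/(2l+1) scaling, -0.23876 + 0.00000j ⇒ P_7 = -0.238761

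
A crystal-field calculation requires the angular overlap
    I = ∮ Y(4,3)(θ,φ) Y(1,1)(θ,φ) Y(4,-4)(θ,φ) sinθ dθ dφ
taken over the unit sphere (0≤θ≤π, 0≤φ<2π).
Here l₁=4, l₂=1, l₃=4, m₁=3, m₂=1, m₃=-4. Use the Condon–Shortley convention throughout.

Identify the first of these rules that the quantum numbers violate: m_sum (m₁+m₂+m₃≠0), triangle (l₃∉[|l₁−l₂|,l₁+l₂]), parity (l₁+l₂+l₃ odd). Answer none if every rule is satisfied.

parity

azimuthal sum: 3 + 1 − 4 = 0  ✓
3 ≤ 4 ≤ 5 (triangle on l)  ✓
L = 4 + 1 + 4 = 9 (odd)  ✗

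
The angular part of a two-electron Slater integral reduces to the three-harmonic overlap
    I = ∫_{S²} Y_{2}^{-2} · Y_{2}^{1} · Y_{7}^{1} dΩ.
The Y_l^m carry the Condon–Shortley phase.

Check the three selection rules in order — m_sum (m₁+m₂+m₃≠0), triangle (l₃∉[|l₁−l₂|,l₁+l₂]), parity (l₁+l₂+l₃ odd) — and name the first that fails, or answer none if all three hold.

triangle

Σmᵢ = 0  ✓
l₃∈[|l₁−l₂|,l₁+l₂]=[0,4] required, l₃=7 fails  ✗
Σlᵢ = 11 ⇒ odd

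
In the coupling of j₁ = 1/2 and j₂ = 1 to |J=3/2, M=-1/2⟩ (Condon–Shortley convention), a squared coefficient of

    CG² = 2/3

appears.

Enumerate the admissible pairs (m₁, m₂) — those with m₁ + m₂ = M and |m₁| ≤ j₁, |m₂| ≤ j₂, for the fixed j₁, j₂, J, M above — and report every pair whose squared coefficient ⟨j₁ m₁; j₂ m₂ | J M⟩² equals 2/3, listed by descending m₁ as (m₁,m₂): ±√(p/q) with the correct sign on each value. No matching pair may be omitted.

Admissible pairs with m₁+m₂ = M = -1/2: (-1/2,0), (1/2,-1)
  (m₁,m₂)=(1/2,-1): CG² = 1/3, CG = +√(1/3)
  (m₁,m₂)=(-1/2,0): CG² = 2/3, CG = +√(2/3)   ← matches the target
Pairs with CG² = 2/3: (-1/2,0): +√(2/3)

(-1/2,0): +√(2/3)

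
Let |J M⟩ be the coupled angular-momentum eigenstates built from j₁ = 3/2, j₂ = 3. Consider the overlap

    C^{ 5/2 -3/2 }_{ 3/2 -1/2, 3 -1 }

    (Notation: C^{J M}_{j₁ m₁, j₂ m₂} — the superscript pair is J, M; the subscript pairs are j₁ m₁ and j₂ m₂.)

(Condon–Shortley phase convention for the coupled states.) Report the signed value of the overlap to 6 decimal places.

j₁+j₂−J=2  J+j₁−j₂=1  J−j₁+j₂=4  j₁+j₂+J+1=8
(j₁±m₁, j₂±m₂, J±M) = (1,2,2,4,1,4)
P² = 576/35
sum k=1..2:
  [1] −1/6 = -1/6
  [2] +1/48 = 1/48
S = -7/48
C² = P²·S² = 7/20 ; C = -0.591608

-0.591608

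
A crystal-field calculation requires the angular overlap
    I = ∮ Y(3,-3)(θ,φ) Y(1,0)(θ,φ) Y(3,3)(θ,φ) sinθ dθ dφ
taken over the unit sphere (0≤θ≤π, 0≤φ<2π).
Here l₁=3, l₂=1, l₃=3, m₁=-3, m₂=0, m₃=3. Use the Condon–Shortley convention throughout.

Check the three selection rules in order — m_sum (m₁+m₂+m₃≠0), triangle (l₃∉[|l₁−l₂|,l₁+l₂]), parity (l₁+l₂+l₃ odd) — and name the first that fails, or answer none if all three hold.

m₁+m₂+m₃ = -3 + 0 + 3 = 0  ✓
triangle: |3−1|=2 ≤ l₃=3 ≤ 3+1=4  ✓
parity: l₁+l₂+l₃ = 7 is odd  ✗

parity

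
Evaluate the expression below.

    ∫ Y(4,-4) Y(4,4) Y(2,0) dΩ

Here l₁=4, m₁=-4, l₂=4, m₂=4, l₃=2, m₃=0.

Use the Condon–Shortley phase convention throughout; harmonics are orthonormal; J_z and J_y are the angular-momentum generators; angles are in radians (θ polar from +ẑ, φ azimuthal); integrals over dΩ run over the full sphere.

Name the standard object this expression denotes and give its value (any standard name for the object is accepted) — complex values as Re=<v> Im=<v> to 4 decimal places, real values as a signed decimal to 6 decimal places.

Gaunt coefficient, -0.229376

This is a Gaunt coefficient — the integral of a triple product of spherical harmonics over the sphere.
Rules hold: Σm=0, L=10 even, 0≤2≤8.
N = 9·9·5 = 405
Δ = 6!·2!·2!/11! = 1/13860
Racah Σ t=2..4: t=2:+1/192 t=3:−1/36 t=4:+1/192 = -5/288
⇒ 3j(4 4 2; 0 0 0)² = 20/693, sgn -1
Racah Σ t=6..6: t=6:+1/2880 = 1/2880
⇒ 3j(4 4 2; -4 4 0)² = 28/495, sgn +1
4πI² = N·(3j₀)²·(3jₘ)² = 80/121
I = -1·√(0.661157/4π) = -0.22937568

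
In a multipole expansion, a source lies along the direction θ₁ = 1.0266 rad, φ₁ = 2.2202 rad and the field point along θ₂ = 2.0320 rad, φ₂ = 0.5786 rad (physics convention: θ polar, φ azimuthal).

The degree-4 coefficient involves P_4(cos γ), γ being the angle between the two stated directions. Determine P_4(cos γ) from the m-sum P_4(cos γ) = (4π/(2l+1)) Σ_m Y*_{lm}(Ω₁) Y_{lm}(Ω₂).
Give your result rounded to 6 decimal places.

Expand P_4 via completeness: Σ_{m} conj(Y_{4,m}) at Ω₁ times Y_{4,m} at Ω₂ —
  m=-4: Y*=(-0.202868, 0.122705)  Y=(-0.192661, -0.209478)  product (0.064789, 0.018856)
  m=-3: Y*=(0.377248, 0.149548)  Y=(0.065708, 0.394602)  product (-0.034224, 0.158689)
  m=-2: Y*=(-0.057644, -0.206683)  Y=(0.041655, -0.094905)  product (-0.022016, -0.003139)
  m=-1: Y*=(0.142390, -0.187537)  Y=(0.254717, -0.166373)  product (0.005068, -0.071459)
  m=+0: Y*=(-0.267285, -0.000000)  Y=(-0.165940, 0.000000)  product (0.044353, 0.000000)
  m=+1: Y*=(-0.142390, -0.187537)  Y=(-0.254717, -0.166373)  product (0.005068, 0.071459)
  m=+2: Y*=(-0.057644, 0.206683)  Y=(0.041655, 0.094905)  product (-0.022016, 0.003139)
  m=+3: Y*=(-0.377248, 0.149548)  Y=(-0.065708, 0.394602)  product (-0.034224, -0.158689)
  m=+4: Y*=(-0.202868, -0.122705)  Y=(-0.192661, 0.209478)  product (0.064789, -0.018856)
Accumulated sum (0.071587, -0.000000); after 4π/(2l+1) scaling, (0.099954, -0.000000) ⇒ P_4 = 0.099954

0.099954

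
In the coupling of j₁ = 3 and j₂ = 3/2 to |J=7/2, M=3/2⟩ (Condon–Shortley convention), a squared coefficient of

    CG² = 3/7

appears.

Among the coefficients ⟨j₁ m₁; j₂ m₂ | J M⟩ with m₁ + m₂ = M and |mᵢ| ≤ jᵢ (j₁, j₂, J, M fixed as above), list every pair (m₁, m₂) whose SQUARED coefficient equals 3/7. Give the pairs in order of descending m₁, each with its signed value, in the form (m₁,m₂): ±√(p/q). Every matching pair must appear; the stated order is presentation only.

Admissible pairs with m₁+m₂ = M = 3/2: (0,3/2), (1,1/2), (2,-1/2), (3,-3/2)
  (m₁,m₂)=(3,-3/2): CG² = 2/21, CG = +√(2/21)
  (m₁,m₂)=(2,-1/2): CG² = 3/7, CG = +√(3/7)   ← matches the target
  (m₁,m₂)=(1,1/2): CG² = 0/1, CG = 0
  (m₁,m₂)=(0,3/2): CG² = 10/21, CG = −√(10/21)
Pairs with CG² = 3/7: (2,-1/2): +√(3/7)

(2,-1/2): +√(3/7)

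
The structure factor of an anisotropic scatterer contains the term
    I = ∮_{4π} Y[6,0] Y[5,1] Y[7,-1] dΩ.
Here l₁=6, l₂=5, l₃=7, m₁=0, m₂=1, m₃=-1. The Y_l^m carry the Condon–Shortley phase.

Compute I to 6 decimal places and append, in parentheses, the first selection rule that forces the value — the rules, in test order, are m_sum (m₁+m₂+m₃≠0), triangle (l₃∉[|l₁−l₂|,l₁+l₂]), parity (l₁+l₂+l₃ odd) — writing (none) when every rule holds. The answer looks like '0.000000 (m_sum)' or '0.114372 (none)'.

m-sum 0 ✓  L=18 even ✓  1≤7≤11 ✓
Π(2lᵢ+1) = 13×11×15 = 2145
triangle coeff Δ(6,5,7) = 1/174594420
Σ_t [0,4]: t=0:+1/4147200 t=1:−1/207360 t=2:+1/82944 t=3:−1/207360 t=4:+1/4147200 = 1/345600
(3j)²=420/46189 [(6 5 7; 0 0 0)], sign=-1
Σ_t [0,4]: t=0:+1/24883200 t=1:−1/518400 t=2:+1/110592 t=3:−1/155520 t=4:+1/1658880 = 11/8294400
(3j)²=11/4199 [(6 5 7; 0 1 -1)], sign=+1
⇒ 4πI² = 69300/1356277
I = (-1)√(69300/1356277/(4π)) = -0.06376575
No selection rule forces the value: the integral is nonzero (none).

-0.063766 (none)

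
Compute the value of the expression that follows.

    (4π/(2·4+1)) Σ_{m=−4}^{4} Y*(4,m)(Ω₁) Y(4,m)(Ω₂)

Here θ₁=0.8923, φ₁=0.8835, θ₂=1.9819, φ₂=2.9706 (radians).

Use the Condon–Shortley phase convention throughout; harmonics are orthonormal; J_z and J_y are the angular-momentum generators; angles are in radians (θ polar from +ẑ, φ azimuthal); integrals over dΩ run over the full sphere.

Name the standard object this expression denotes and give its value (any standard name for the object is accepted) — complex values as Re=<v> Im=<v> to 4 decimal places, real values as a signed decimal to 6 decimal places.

Legendre polynomial (addition theorem), -0.410190

This sum is the spherical-harmonic addition theorem: it equals the Legendre polynomial P_l(cos γ) of the angle γ between the two directions.
Expand P_4 via completeness: Σ_{m} conj(Y_{4,m}) at Ω₁ times Y_{4,m} at Ω₂ —
  m=-4: (-0.150206-0.062166i) × (+0.242191+0.197446i) = -0.024104-0.044714i  (running Σ = -0.024104-0.044714i)
  m=-3: (-0.326869+0.174807i) × (+0.335702+0.189093i) = -0.142785-0.003125i  (running Σ = -0.166889-0.047839i)
  m=-2: (-0.069462+0.349473i) × (+0.031217+0.011113i) = -0.006052+0.010138i  (running Σ = -0.172941-0.037701i)
  m=-1: (-0.035583-0.043351i) × (-0.321421-0.055503i) = +0.009031+0.015909i  (running Σ = -0.163910-0.021792i)
  m=0: (-0.358245-0.000000i) × (-0.095028+0.000000i) = +0.034043+0.000000i  (running Σ = -0.129867-0.021792i)
  m=1: (+0.035583-0.043351i) × (+0.321421-0.055503i) = +0.009031-0.015909i  (running Σ = -0.120836-0.037701i)
  m=2: (-0.069462-0.349473i) × (+0.031217-0.011113i) = -0.006052-0.010138i  (running Σ = -0.126888-0.047839i)
  m=3: (+0.326869+0.174807i) × (-0.335702+0.189093i) = -0.142785+0.003125i  (running Σ = -0.269673-0.044714i)
  m=4: (-0.150206+0.062166i) × (+0.242191-0.197446i) = -0.024104+0.044714i  (running Σ = -0.293777+0.000000i)
Accumulated sum -0.293777+0.000000i; after 4π/(2l+1) scaling, -0.410190+0.000000i ⇒ P_4 = -0.410190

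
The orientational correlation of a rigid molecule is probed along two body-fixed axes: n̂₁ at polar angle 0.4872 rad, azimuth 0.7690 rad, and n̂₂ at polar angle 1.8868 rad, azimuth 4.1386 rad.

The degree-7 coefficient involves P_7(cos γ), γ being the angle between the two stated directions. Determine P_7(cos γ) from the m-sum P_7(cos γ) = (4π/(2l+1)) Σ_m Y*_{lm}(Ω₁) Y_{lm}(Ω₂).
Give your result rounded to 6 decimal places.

-0.123841

Addition theorem: P_7(cos γ) = (4π/15) Σ_m Y*_{lm}(Ω₁) Y_{lm}(Ω₂), m = −7…7:
  term(m=-7) = 0.00002 + 0.00086j   from Y*(Ω₁)=0.00153 - 0.00193j, Y(Ω₂)=-0.26897 + 0.22465j
  term(m=-6) = -0.00150 + 0.00731j   from Y*(Ω₁)=-0.00171 - 0.01732j, Y(Ω₂)=-0.40943 - 0.12716j
  term(m=-5) = -0.00229 + 0.00499j   from Y*(Ω₁)=-0.05758 - 0.04884j, Y(Ω₂)=-0.01959 - 0.07005j
  term(m=-4) = 0.04427 - 0.05719j   from Y*(Ω₁)=-0.22226 + 0.01460j, Y(Ω₂)=-0.21517 + 0.24318j
  term(m=-3) = 0.06591 - 0.05374j   from Y*(Ω₁)=-0.29462 + 0.32513j, Y(Ω₂)=-0.19164 - 0.02908j
  term(m=-2) = -0.11120 + 0.05454j   from Y*(Ω₁)=0.01619 + 0.49350j, Y(Ω₂)=0.10302 + 0.22870j
  term(m=-1) = -0.01917 + 0.00445j   from Y*(Ω₁)=0.06117 + 0.05919j, Y(Ω₂)=-0.12548 + 0.19414j
  term(m=+0) = -0.09993 + 0.00000j   from Y*(Ω₁)=-0.44193 + 0.00000j, Y(Ω₂)=0.22611 + 0.00000j
  term(m=+1) = -0.01917 - 0.00445j   from Y*(Ω₁)=-0.06117 + 0.05919j, Y(Ω₂)=0.12548 + 0.19414j
  term(m=+2) = -0.11120 - 0.05454j   from Y*(Ω₁)=0.01619 - 0.49350j, Y(Ω₂)=0.10302 - 0.22870j
  term(m=+3) = 0.06591 + 0.05374j   from Y*(Ω₁)=0.29462 + 0.32513j, Y(Ω₂)=0.19164 - 0.02908j
  term(m=+4) = 0.04427 + 0.05719j   from Y*(Ω₁)=-0.22226 - 0.01460j, Y(Ω₂)=-0.21517 - 0.24318j
  term(m=+5) = -0.00229 - 0.00499j   from Y*(Ω₁)=0.05758 - 0.04884j, Y(Ω₂)=0.01959 - 0.07005j
  term(m=+6) = -0.00150 - 0.00731j   from Y*(Ω₁)=-0.00171 + 0.01732j, Y(Ω₂)=-0.40943 + 0.12716j
  term(m=+7) = 0.00002 - 0.00086j   from Y*(Ω₁)=-0.00153 - 0.00193j, Y(Ω₂)=0.26897 + 0.22465j
Σ over m = -0.14782 + 0.00000j; ×(4π/15) → -0.12384 + 0.00000j. Real part: -0.123841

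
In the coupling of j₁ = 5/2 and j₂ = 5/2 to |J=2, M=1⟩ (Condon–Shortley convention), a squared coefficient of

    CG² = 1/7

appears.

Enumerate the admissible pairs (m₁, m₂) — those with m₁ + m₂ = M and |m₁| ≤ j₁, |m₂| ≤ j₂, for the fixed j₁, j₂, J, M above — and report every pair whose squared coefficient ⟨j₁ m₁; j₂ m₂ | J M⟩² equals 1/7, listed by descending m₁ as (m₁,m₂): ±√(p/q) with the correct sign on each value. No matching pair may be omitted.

(3/2,-1/2): −√(1/7); (-1/2,3/2): +√(1/7)

Admissible pairs with m₁+m₂ = M = 1: (-3/2,5/2), (-1/2,3/2), (1/2,1/2), (3/2,-1/2), (5/2,-3/2)
  (m₁,m₂)=(5/2,-3/2): CG² = 5/14, CG = +√(5/14)
  (m₁,m₂)=(3/2,-1/2): CG² = 1/7, CG = −√(1/7)   ← matches the target
  (m₁,m₂)=(1/2,1/2): CG² = 0/1, CG = 0
  (m₁,m₂)=(-1/2,3/2): CG² = 1/7, CG = +√(1/7)   ← matches the target
  (m₁,m₂)=(-3/2,5/2): CG² = 5/14, CG = −√(5/14)
Pairs with CG² = 1/7: (3/2,-1/2): −√(1/7); (-1/2,3/2): +√(1/7)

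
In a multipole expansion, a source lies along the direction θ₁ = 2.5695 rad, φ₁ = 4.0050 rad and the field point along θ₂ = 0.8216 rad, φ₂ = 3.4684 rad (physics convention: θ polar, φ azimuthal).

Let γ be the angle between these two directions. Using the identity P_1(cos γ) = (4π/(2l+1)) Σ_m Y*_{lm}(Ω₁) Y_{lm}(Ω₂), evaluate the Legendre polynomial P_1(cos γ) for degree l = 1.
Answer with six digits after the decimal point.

Expand P_1 via completeness: Σ_{m} conj(Y_{1,m}) at Ω₁ times Y_{1,m} at Ω₂ —
  m=-1: (-0.121553, -0.142168) × (-0.239594, 0.081213) = (0.040669, 0.024191)  (running Σ = (0.040669, 0.024191))
  m=0: (-0.410802, -0.000000) × (0.332763, 0.000000) = (-0.136700, -0.000000)  (running Σ = (-0.096030, 0.024191))
  m=1: (0.121553, -0.142168) × (0.239594, 0.081213) = (0.040669, -0.024191)  (running Σ = (-0.055361, 0.000000))
Total Σ_m = (-0.055361, 0.000000). Multiply by 4.188790: (-0.231896, 0.000000). P_1(cos γ) = -0.231896

-0.231896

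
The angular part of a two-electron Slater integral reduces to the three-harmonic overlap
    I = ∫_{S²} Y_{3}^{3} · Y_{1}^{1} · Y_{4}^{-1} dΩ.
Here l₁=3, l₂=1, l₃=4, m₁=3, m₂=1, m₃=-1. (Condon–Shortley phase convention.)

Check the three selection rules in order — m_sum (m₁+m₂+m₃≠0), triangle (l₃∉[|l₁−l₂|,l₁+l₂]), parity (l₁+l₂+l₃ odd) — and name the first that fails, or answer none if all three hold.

m₁+m₂+m₃ = 3 + 1 − 1 = 3  ✗
triangle: |3−1|=2 ≤ l₃=4 ≤ 3+1=4
parity: l₁+l₂+l₃ = 8 is even

m_sum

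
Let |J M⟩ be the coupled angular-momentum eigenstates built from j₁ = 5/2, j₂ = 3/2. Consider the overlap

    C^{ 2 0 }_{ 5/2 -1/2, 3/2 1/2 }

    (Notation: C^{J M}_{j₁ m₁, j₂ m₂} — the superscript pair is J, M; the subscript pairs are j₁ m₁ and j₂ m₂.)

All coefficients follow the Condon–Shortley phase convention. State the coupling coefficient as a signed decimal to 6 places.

j₁+j₂−J=2  J+j₁−j₂=3  J−j₁+j₂=1  j₁+j₂+J+1=7
(j₁±m₁, j₂±m₂, J±M) = (2,3,2,1,2,2)
P² = 8/7
sum k=1..2:
  [1] −1/2 = -1/2
  [2] +1/4 = 1/4
S = -1/4
C² = P²·S² = 1/14 ; C = -0.267261

-0.267261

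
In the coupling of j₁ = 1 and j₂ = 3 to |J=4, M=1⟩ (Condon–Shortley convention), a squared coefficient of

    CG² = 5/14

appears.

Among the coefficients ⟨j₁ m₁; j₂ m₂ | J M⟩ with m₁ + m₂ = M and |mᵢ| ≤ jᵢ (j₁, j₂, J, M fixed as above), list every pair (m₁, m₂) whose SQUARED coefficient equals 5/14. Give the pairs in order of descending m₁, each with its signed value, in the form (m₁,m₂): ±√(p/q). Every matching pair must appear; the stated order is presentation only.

Admissible pairs with m₁+m₂ = M = 1: (-1,2), (0,1), (1,0)
  (m₁,m₂)=(1,0): CG² = 5/14, CG = +√(5/14)   ← matches the target
  (m₁,m₂)=(0,1): CG² = 15/28, CG = +√(15/28)
  (m₁,m₂)=(-1,2): CG² = 3/28, CG = +√(3/28)
Pairs with CG² = 5/14: (1,0): +√(5/14)

(1,0): +√(5/14)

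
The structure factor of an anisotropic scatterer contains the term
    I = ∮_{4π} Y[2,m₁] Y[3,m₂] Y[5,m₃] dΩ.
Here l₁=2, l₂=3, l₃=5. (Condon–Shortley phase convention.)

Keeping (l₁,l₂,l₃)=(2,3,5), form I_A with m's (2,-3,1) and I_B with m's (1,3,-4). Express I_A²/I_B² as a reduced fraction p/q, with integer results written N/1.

1/84

Shared (l₁,l₂,l₃)=(2,3,5): N and (l;000)² cancel in I_A²/I_B².
A: Δ = 0!·4!·6!/11! = 1/2310; Racah Σ t=0..0: t=0:+1/17280 = 1/17280; ⇒ 3j(2 3 5; 2 -3 1)² = 1/2310, sgn +1
B: Δ = 0!·4!·6!/11! = 1/2310; Racah Σ t=0..0: t=0:+1/4320 = 1/4320; ⇒ 3j(2 3 5; 1 3 -4)² = 2/55, sgn -1
I_A²/I_B² = (1/2310)/(2/55) = 1/84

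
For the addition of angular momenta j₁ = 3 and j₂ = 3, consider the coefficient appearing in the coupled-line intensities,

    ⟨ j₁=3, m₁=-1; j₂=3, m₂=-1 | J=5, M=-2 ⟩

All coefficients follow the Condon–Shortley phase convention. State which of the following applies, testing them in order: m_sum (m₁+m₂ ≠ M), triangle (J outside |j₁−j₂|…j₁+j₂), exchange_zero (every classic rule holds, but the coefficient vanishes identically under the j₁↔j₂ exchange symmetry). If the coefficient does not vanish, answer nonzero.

exchange_zero

m-sum: m₁+m₂ = -1+(-1) = -2, M = -2  ✓
triangle: |j₁−j₂| = 0 ≤ J = 5 ≤ j₁+j₂ = 6  ✓
exchange: j₁=j₂ and m₁=m₂, and (−1)^(j₁+j₂−J) = (−1)^1 = −1 forces ⟨j₁m₁;j₂m₂|JM⟩ = −⟨j₂m₂;j₁m₁|JM⟩ = −⟨j₁m₁;j₂m₂|JM⟩ ⇒ the coefficient vanishes identically
Racah sum check: Σ_k collapses to 0 ⇒ CG = 0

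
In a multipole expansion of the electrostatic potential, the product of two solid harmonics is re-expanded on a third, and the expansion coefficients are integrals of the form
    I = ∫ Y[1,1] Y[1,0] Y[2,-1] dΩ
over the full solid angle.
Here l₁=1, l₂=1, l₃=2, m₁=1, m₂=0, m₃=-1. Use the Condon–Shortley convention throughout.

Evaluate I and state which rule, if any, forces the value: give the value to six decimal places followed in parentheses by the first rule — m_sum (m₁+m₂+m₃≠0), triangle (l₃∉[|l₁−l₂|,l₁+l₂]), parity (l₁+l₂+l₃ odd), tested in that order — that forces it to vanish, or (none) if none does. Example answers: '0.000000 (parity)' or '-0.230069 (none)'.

-0.218510 (none)

Rules hold: Σm=0, L=4 even, 0≤2≤2.
N = 3·3·5 = 45
Δ = 0!·2!·2!/5! = 1/30
Racah Σ t=0..0: t=0:+1/1 = 1/1
⇒ 3j(1 1 2; 0 0 0)² = 2/15, sgn +1
Racah Σ t=0..0: t=0:+1/2 = 1/2
⇒ 3j(1 1 2; 1 0 -1)² = 1/10, sgn -1
4πI² = N·(3j₀)²·(3jₘ)² = 3/5
I = -1·√(0.6/4π) = -0.21850969
No selection rule forces the value: the integral is nonzero (none).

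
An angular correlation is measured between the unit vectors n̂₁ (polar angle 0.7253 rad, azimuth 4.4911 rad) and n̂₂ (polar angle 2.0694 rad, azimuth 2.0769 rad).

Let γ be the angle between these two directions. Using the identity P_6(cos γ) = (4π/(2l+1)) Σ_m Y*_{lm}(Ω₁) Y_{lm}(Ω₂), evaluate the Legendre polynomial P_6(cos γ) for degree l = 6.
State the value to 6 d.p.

Term-by-term m-sum for l=6 (normalisation 4π/13 = 0.966644):
  m=-6: (-0.00991 + 0.03995j) × (0.22046 + 0.02323j) = -0.00311 + 0.00858j  (running Σ = -0.00311 + 0.00858j)
  m=-5: (-0.14382 - 0.07204j) × (0.23990 - 0.34247j) = -0.05917 + 0.03197j  (running Σ = -0.06229 + 0.04055j)
  m=-4: (0.22570 - 0.27590j) × (-0.14096 - 0.28914j) = -0.11159 - 0.02637j  (running Σ = -0.17388 + 0.01418j)
  m=-3: (0.27700 + 0.35408j) × (0.10211 + 0.00536j) = 0.02639 + 0.03764j  (running Σ = -0.14749 + 0.05183j)
  m=-2: (-0.16421 + 0.07783j) × (0.18514 - 0.29622j) = -0.00735 + 0.06305j  (running Σ = -0.15484 + 0.11488j)
  m=-1: (0.06515 + 0.28960j) × (-0.01129 - 0.02037j) = 0.00516 - 0.00460j  (running Σ = -0.14967 + 0.11028j)
  m=0: (-0.28068 + 0.00000j) × (0.33699 + 0.00000j) = -0.09458 + 0.00000j  (running Σ = -0.24426 + 0.11028j)
  m=1: (-0.06515 + 0.28960j) × (0.01129 - 0.02037j) = 0.00516 + 0.00460j  (running Σ = -0.23909 + 0.11488j)
  m=2: (-0.16421 - 0.07783j) × (0.18514 + 0.29622j) = -0.00735 - 0.06305j  (running Σ = -0.24644 + 0.05183j)
  m=3: (-0.27700 + 0.35408j) × (-0.10211 + 0.00536j) = 0.02639 - 0.03764j  (running Σ = -0.22006 + 0.01418j)
  m=4: (0.22570 + 0.27590j) × (-0.14096 + 0.28914j) = -0.11159 + 0.02637j  (running Σ = -0.33165 + 0.04055j)
  m=5: (0.14382 - 0.07204j) × (-0.23990 - 0.34247j) = -0.05917 - 0.03197j  (running Σ = -0.39082 + 0.00858j)
  m=6: (-0.00991 - 0.03995j) × (0.22046 - 0.02323j) = -0.00311 - 0.00858j  (running Σ = -0.39393 - 0.00000j)
Total Σ_m = -0.39393 - 0.00000j. Multiply by 0.966644: -0.38079 - 0.00000j. P_6(cos γ) = -0.380792

-0.380792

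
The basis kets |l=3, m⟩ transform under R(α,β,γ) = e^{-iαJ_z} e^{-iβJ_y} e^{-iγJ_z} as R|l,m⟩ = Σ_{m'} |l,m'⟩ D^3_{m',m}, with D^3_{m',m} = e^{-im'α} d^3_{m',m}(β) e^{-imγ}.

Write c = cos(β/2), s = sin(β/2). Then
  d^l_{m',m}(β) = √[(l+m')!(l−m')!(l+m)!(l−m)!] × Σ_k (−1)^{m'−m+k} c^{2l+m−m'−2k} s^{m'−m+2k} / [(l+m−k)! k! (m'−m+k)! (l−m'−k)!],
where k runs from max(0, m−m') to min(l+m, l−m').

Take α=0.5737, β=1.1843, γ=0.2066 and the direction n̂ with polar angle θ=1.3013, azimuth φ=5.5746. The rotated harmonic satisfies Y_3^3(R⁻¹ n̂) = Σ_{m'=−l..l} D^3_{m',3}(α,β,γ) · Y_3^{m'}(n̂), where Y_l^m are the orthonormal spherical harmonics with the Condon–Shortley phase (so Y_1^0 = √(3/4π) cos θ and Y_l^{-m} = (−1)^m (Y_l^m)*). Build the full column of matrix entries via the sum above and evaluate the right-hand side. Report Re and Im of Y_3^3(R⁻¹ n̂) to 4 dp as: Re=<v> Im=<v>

Re=-0.3011 Im=-0.1605

Need the full column D^3_{m',3} for m'=−3..3 at α=0.5737, β=1.1843, γ=0.2066.
cos(β/2)=0.829743, sin(β/2)=0.558146
d^3_{-3,3}: single k=6 term ⇒ +0.030233;  D = +0.013679+0.026962i
d^3_{-2,3}: single k=5 term ⇒ +0.110093;  D = +0.095122+0.055427i
d^3_{-1,3}: single k=4 term ⇒ +0.258776;  D = +0.258501-0.011925i
d^3_{0,3}: single k=3 term ⇒ +0.444211;  D = +0.361585-0.258030i
d^3_{1,3}: single k=2 term ⇒ +0.571894;  D = +0.210690-0.531669i
d^3_{2,3}: single k=1 term ⇒ +0.537701;  D = -0.104929-0.527363i
d^3_{3,3}: single k=0 term ⇒ +0.326332;  D = -0.227196-0.234254i
Y_3^{m'}(θ=1.3013,φ=5.5746) and Σ D·Y over m':
  (+0.0137+0.0270i)·(-0.1969+0.3176i)  (+0.0951+0.0554i)·(+0.0387+0.2498i)  (+0.2585-0.0119i)·(-0.1527-0.1309i)  (+0.3616-0.2580i)·(-0.2629+0.0000i)  (+0.2107-0.5317i)·(+0.1527-0.1309i)  (-0.1049-0.5274i)·(+0.0387-0.2498i)  (-0.2272-0.2343i)·(+0.1969+0.3176i)
Y_3^3(R⁻¹ n̂) = -0.301058-0.160456i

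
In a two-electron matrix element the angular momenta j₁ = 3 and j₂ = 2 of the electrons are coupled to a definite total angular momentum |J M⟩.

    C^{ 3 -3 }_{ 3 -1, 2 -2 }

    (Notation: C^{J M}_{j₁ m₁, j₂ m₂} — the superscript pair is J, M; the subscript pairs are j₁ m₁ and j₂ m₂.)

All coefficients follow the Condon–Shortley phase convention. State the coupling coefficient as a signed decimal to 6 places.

triangle: 2!·4!·2!/9! = 96/362880
(j±m)!: 2!·4!·0!·4!·0!·6! = 829440
prefactor² = (2J+1)·Δ·N² = 1536
  k=0: +1/(0!·2!·4!·0!·0!·2!) = 1/96
Σ = 1/96  ⇒  CG² = 1536·(1/96)² = 1/6
CG = +√(1/6) = +0.408248

+√(1/6) = +0.408248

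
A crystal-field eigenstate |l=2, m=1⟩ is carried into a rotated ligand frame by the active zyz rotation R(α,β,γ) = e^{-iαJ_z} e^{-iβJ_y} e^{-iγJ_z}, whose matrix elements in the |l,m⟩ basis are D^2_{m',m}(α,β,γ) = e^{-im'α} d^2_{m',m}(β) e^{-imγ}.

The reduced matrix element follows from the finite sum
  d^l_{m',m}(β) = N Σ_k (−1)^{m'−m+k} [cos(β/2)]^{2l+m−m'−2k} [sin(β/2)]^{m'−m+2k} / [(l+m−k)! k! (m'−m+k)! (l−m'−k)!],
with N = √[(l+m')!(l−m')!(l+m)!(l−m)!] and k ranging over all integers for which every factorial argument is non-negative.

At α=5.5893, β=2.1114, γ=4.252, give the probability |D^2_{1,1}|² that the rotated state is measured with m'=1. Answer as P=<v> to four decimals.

P=0.2425

D^2_{1,1}(5.5893,2.1114,4.2520) = e^{-i·1·5.5893}·d^2_{1,1}(2.1114)·e^{-i·1·4.2520}. Compute d first:
c=cos(2.111400/2)=0.492619, s=sin(2.111400/2)=0.870245; N=√[6·1·6·1]=6.000000
Admissible k: 0..1 (factorial args all ≥0)
  k=0: (−1)^0·6.0000/(6)·0.4926^4·0.8702^0 = +0.058890
  k=1: (−1)^1·6.0000/(2)·0.4926^2·0.8702^2 = -0.551349
d^2_{1,1}(2.1114) = +0.058890 -0.551349 = -0.492458
|D^2_{1,1}|² = |d^2_{1,1}(β)|² = (-0.492458)² = 0.242515 (the z-rotation phases have unit modulus)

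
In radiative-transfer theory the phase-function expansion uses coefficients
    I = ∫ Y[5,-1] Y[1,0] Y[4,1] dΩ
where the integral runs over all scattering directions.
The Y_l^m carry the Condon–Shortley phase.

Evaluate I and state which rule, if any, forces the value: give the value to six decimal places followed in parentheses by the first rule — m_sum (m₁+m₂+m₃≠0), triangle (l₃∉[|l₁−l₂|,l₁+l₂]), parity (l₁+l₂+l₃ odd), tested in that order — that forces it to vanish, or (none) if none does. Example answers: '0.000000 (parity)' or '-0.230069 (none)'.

-0.240571 (none)

Checks pass: Σm=0; 10 even; l₃=4∈[4,6].
(2·5+1)(2·1+1)(2·4+1) = 297
Δ: 2! 8! 0! / 11! → 1/495
sum: t=1:−1/576 = -1/576
3j²(5 1 4; 0 0 0) = Δ·Π!·Σ² = 5/99  (sign -1)
sum: t=1:−1/720 = -1/720
3j²(5 1 4; -1 0 1) = Δ·Π!·Σ² = 8/165  (sign +1)
combine: 4πI² = 297·5/99·8/165 = 8/11
take √, sign -1: I = -0.24057125
No selection rule forces the value: the integral is nonzero (none).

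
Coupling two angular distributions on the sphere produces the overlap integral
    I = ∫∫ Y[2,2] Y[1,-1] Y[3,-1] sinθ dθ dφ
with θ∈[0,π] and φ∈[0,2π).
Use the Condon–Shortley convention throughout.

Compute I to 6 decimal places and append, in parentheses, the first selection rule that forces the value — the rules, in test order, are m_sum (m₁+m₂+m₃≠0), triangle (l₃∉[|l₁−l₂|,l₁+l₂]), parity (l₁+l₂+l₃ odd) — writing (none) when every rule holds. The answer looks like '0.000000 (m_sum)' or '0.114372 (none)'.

-0.082589 (none)

Rules hold: Σm=0, L=6 even, 1≤3≤3.
N = 5·3·7 = 105
Δ = 0!·4!·2!/7! = 1/105
Racah Σ t=0..0: t=0:+1/4 = 1/4
⇒ 3j(2 1 3; 0 0 0)² = 3/35, sgn -1
Racah Σ t=0..0: t=0:+1/48 = 1/48
⇒ 3j(2 1 3; 2 -1 -1)² = 1/105, sgn +1
4πI² = N·(3j₀)²·(3jₘ)² = 3/35
I = -1·√(0.0857143/4π) = -0.08258890
No selection rule forces the value: the integral is nonzero (none).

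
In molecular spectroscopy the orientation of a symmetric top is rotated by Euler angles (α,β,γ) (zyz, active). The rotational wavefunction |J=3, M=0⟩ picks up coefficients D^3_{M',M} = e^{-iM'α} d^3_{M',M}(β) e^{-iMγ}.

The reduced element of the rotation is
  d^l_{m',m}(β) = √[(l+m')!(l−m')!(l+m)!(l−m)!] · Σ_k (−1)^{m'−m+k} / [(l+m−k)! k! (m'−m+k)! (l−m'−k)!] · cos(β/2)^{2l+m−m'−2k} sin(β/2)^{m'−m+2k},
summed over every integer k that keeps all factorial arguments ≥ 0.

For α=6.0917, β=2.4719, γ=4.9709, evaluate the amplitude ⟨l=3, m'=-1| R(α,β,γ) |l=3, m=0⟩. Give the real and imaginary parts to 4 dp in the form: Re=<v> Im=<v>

Re=0.5471 Im=-0.1061

First d^3_{-1,0}(β=2.4719), then the phase factors e^{-i(-1)α} and e^{-i(0)γ}:
With c≡cos(β/2)=0.328624 and s≡sin(β/2)=0.944461, N=[2·24·6·6]^{1/2}=41.569219
k: max(0,(0)−(-1))=1 … min(3+(0),3−(-1))=3
  k=1: (−1)^0·41.5692/(12)·0.3286^5·0.9445^1 = +0.012539
  k=2: (−1)^1·41.5692/(4)·0.3286^3·0.9445^3 = -0.310715
  k=3: (−1)^2·41.5692/(12)·0.3286^1·0.9445^5 = +0.855480
d^3_{-1,0}(2.4719) = +0.012539 -0.310715 +0.855480 = +0.557304
D = (+0.981723-0.190317i)·(+0.557304)·(+1.000000+0.000000i) = +0.547118-0.106065i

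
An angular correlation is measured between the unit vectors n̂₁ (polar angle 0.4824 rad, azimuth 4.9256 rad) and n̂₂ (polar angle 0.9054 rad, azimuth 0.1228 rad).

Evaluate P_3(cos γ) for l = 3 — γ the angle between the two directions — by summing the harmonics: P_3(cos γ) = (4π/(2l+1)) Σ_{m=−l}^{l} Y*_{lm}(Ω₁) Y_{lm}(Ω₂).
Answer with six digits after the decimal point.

-0.382354

Addition theorem: P_3(cos γ) = (4π/7) Σ_m Y*_{lm}(Ω₁) Y_{lm}(Ω₂), m = −3…3:
  [-3]  conj(Y_{3,-3})(Ω₁) = -0.024864+0.033420i ; Y_{3,-3}(Ω₂) = +0.189491-0.073148i ; Δ = -0.002267+0.008151i
  [-2]  conj(Y_{3,-2})(Ω₁) = -0.177394-0.080590i ; Y_{3,-2}(Ω₂) = +0.378745-0.094936i ; Δ = -0.074838-0.013682i
  [-1]  conj(Y_{3,-1})(Ω₁) = +0.092760-0.428449i ; Y_{3,-1}(Ω₂) = +0.228537-0.028206i ; Δ = +0.009114-0.100533i
  [+0]  conj(Y_{3,0})(Ω₁) = +0.305451-0.000000i ; Y_{3,0}(Ω₂) = -0.252106+0.000000i ; Δ = -0.077006+0.000000i
  [+1]  conj(Y_{3,1})(Ω₁) = -0.092760-0.428449i ; Y_{3,1}(Ω₂) = -0.228537-0.028206i ; Δ = +0.009114+0.100533i
  [+2]  conj(Y_{3,2})(Ω₁) = -0.177394+0.080590i ; Y_{3,2}(Ω₂) = +0.378745+0.094936i ; Δ = -0.074838+0.013682i
  [+3]  conj(Y_{3,3})(Ω₁) = +0.024864+0.033420i ; Y_{3,3}(Ω₂) = -0.189491-0.073148i ; Δ = -0.002267-0.008151i
Total Σ_m = -0.212987-0.000000i. Multiply by 1.795196: -0.382354-0.000000i. P_3(cos γ) = -0.382354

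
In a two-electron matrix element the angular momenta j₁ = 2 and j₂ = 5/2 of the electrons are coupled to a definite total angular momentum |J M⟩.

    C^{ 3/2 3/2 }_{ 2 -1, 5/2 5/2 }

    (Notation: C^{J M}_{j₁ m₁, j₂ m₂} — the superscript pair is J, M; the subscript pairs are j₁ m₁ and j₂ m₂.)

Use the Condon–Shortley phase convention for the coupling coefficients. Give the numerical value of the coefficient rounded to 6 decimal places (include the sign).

√[4·3!1!2!/7! · 1!3!5!0!3!0!] = √(288/7)
  +(−1)^3/∏(3,0,0,2,1,0)! = -1/12  (running -1/12)
⟨..|..⟩ = √(288/7)·(-1/12) = -0.534522

-0.534522  (= −√(2/7))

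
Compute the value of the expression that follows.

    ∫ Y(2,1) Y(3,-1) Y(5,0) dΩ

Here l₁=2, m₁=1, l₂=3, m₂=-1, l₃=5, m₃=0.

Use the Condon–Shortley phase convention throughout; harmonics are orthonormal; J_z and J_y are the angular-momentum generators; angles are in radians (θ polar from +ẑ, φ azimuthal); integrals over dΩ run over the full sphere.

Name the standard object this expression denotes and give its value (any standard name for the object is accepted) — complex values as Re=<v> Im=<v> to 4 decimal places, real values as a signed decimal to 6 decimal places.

This is a Gaunt coefficient — the integral of a triple product of spherical harmonics over the sphere.
Checks pass: Σm=0; 10 even; l₃=5∈[1,5].
(2·2+1)(2·3+1)(2·5+1) = 385
Δ: 0! 4! 6! / 11! → 1/2310
sum: t=0:+1/144 = 1/144
3j²(2 3 5; 0 0 0) = Δ·Π!·Σ² = 10/231  (sign -1)
sum: t=0:+1/288 = 1/288
3j²(2 3 5; 1 -1 0) = Δ·Π!·Σ² = 5/231  (sign -1)
combine: 4πI² = 385·10/231·5/231 = 250/693
take √, sign +1: I = 0.16943318

Gaunt coefficient, +0.169433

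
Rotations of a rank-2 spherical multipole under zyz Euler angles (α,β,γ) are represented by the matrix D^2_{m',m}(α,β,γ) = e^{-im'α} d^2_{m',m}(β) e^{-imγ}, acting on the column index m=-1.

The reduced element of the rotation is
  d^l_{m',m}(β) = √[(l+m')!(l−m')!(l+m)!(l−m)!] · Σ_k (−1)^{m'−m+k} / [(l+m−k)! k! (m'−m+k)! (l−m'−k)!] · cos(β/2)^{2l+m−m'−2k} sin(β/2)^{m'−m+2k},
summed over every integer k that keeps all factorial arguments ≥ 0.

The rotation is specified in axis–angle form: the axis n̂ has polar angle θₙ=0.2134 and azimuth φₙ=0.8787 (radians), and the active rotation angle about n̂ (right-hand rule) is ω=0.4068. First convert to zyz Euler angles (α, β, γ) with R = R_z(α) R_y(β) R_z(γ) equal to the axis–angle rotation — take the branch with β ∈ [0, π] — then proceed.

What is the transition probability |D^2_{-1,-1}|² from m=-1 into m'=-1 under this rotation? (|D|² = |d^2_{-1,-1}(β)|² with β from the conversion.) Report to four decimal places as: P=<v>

P=0.9818

Axis–angle → zyz. n̂ = (sinθₙcosφₙ, sinθₙsinφₙ, cosθₙ) = (+0.135150, +0.163055, +0.977316), ω = 0.4068.
R = I cosω + sinω [n̂]ₓ + (1−cosω) n̂n̂ᵀ gives
  R = [+0.919882, -0.384899, +0.075295; +0.388496, +0.920561, -0.040471; -0.053737, +0.066480, +0.996340]
β = atan2(√(R₁₃²+R₂₃²), R₃₃) = 0.085587; α = atan2(R₂₃, R₁₃) mod 2π = 5.789997; γ = atan2(R₃₂, −R₃₁) mod 2π = 0.891005
First d^2_{-1,-1}(β=0.0856), then the phase factors e^{-i(-1)α} and e^{-i(-1)γ}:
Half-angle: c=0.999084, s=0.042780. N=√(1·6·1·6)=6.000000
Admissible k: 0..1 (factorial args all ≥0)
  k=0: (−1)^0·6.0000/(6)·0.9991^4·0.0428^0 = +0.996343
  k=1: (−1)^1·6.0000/(2)·0.9991^2·0.0428^2 = -0.005480
d^2_{-1,-1}(0.0856) = +0.996343 -0.005480 = +0.990863
|D^2_{-1,-1}|² = |d^2_{-1,-1}(β)|² = (+0.990863)² = 0.981809 (the z-rotation phases have unit modulus)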